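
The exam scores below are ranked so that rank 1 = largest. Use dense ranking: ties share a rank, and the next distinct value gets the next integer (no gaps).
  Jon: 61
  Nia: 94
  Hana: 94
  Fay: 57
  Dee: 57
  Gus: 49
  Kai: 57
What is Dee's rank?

Sorted (descending): 94, 94, 61, 57, 57, 57, 49
The 2 values of 94 share dense rank 1.
The 3 values of 57 share dense rank 3.
Remaining distinct values take the next consecutive integers.
Dee has value 57 → rank 3.

3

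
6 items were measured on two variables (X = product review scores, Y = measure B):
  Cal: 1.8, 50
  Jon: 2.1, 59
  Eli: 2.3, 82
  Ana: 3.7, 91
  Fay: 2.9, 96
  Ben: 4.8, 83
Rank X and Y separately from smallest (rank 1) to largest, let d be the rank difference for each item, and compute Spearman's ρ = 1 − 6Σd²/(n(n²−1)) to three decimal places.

0.771

Ranks of variable 1: 1, 2, 3, 5, 4, 6
Ranks of variable 2: 1, 2, 3, 5, 6, 4
d = r₁ − r₂: 0, 0, 0, 0, -2, 2
d²: 0, 0, 0, 0, 4, 4; Σd² = 8
ρ = 1 − 6·8/(6·35) = 1 − 48/210 = 0.771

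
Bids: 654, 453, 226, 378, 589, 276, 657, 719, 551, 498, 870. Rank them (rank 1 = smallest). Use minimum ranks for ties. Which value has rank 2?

Sorted (ascending): 226, 276, 378, 453, 498, 551, 589, 654, 657, 719, 870
No ties — each value takes its position as its rank.
Rank 2 → value 276.

276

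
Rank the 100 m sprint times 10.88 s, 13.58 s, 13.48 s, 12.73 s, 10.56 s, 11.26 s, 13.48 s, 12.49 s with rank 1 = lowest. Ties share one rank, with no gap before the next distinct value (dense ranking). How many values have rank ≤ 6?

7

Sorted (ascending): 10.56, 10.88, 11.26, 12.49, 12.73, 13.48, 13.48, 13.58
The 2 values of 13.48 share dense rank 6.
Remaining distinct values take the next consecutive integers.
Ranks ≤ 6: {1, 2, 3, 4, 5, 6, 6} → 7 values.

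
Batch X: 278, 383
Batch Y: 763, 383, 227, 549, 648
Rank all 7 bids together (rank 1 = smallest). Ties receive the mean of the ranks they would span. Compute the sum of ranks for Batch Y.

Sorted (ascending): 227, 278, 383, 383, 549, 648, 763
The 2 values of 383 occupy positions 3–4 → average rank (3+4)/2 = 3.5.
Batch Y values → pooled ranks: 763→7, 383→3.5, 227→1, 549→5, 648→6
Rank sum = 7 + 3.5 + 1 + 5 + 6 = 22.5

22.5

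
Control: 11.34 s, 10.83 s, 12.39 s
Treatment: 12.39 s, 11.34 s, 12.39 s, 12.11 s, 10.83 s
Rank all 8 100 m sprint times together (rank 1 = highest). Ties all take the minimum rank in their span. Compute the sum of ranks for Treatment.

18

Sorted (descending): 12.39, 12.39, 12.39, 12.11, 11.34, 11.34, 10.83, 10.83
The 3 values of 12.39 occupy positions 1–3 → each gets rank 1.
The 2 values of 11.34 occupy positions 5–6 → each gets rank 5.
The 2 values of 10.83 occupy positions 7–8 → each gets rank 7.
Treatment values → pooled ranks: 12.39→1, 11.34→5, 12.39→1, 12.11→4, 10.83→7
Rank sum = 1 + 5 + 1 + 4 + 7 = 18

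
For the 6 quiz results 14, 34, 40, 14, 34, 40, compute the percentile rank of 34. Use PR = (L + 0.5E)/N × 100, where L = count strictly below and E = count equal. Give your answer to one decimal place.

N = 6.
Strictly below 34: 2. Equal to 34: 2.
PR = (2 + 0.5·2)/6 × 100 = 50.0

50.0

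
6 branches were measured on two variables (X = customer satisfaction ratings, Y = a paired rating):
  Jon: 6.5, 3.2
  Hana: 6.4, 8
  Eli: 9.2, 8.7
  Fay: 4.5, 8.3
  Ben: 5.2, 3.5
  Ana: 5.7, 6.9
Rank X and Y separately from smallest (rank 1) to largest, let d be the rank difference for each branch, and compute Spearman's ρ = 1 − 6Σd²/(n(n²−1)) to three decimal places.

0.086

Ranks of variable 1: 5, 4, 6, 1, 2, 3
Ranks of variable 2: 1, 4, 6, 5, 2, 3
d = r₁ − r₂: 4, 0, 0, -4, 0, 0
d²: 16, 0, 0, 16, 0, 0; Σd² = 32
ρ = 1 − 6·32/(6·35) = 1 − 192/210 = 0.086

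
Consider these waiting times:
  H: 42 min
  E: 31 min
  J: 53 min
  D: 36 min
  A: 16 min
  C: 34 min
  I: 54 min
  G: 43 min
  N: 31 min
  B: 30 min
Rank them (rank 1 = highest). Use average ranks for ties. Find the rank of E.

7.5

Sorted (descending): 54, 53, 43, 42, 36, 34, 31, 31, 30, 16
The 2 values of 31 occupy positions 7–8 → average rank (7+8)/2 = 7.5.
E has value 31 min → rank 7.5.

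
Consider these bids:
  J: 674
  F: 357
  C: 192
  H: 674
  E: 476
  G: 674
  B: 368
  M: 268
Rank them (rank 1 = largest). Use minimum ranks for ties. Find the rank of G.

1

Sorted (descending): 674, 674, 674, 476, 368, 357, 268, 192
The 3 values of 674 occupy positions 1–3 → each gets rank 1.
G has value 674 → rank 1.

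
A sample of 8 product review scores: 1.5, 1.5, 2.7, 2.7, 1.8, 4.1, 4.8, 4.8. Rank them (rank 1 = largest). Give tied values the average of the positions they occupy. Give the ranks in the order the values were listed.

Sorted (descending): 4.8, 4.8, 4.1, 2.7, 2.7, 1.8, 1.5, 1.5
The 2 values of 4.8 occupy positions 1–2 → average rank (1+2)/2 = 1.5.
The 2 values of 2.7 occupy positions 4–5 → average rank (4+5)/2 = 4.5.
The 2 values of 1.5 occupy positions 7–8 → average rank (7+8)/2 = 7.5.

7.5, 7.5, 4.5, 4.5, 6, 3, 1.5, 1.5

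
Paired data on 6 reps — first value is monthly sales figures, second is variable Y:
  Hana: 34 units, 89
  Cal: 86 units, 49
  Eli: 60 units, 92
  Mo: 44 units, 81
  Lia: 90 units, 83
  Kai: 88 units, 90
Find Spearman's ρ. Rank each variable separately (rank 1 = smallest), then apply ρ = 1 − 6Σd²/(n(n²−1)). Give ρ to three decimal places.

-0.029

Ranks of variable 1: 1, 4, 3, 2, 6, 5
Ranks of variable 2: 4, 1, 6, 2, 3, 5
d = r₁ − r₂: -3, 3, -3, 0, 3, 0
d²: 9, 9, 9, 0, 9, 0; Σd² = 36
ρ = 1 − 6·36/(6·35) = 1 − 216/210 = -0.029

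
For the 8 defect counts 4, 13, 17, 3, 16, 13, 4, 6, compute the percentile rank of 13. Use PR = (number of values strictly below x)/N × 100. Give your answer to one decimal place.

50.0

N = 8.
Strictly below 13: 4. Equal to 13: 2.
PR = 4/8 × 100 = 50.0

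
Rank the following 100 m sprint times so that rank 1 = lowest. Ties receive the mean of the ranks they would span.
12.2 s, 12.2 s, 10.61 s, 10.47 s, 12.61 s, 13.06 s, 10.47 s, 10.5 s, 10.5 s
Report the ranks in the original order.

6.5, 6.5, 5, 1.5, 8, 9, 1.5, 3.5, 3.5

Sorted (ascending): 10.47, 10.47, 10.5, 10.5, 10.61, 12.2, 12.2, 12.61, 13.06
The 2 values of 10.47 occupy positions 1–2 → average rank (1+2)/2 = 1.5.
The 2 values of 10.5 occupy positions 3–4 → average rank (3+4)/2 = 3.5.
The 2 values of 12.2 occupy positions 6–7 → average rank (6+7)/2 = 6.5.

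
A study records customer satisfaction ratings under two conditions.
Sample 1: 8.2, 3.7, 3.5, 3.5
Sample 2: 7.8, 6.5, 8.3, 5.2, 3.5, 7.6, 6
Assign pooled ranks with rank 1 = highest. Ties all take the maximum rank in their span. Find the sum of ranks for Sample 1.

32

Sorted (descending): 8.3, 8.2, 7.8, 7.6, 6.5, 6, 5.2, 3.7, 3.5, 3.5, 3.5
The 3 values of 3.5 occupy positions 9–11 → each gets rank 11.
Sample 1 values → pooled ranks: 8.2→2, 3.7→8, 3.5→11, 3.5→11
Rank sum = 2 + 8 + 11 + 11 = 32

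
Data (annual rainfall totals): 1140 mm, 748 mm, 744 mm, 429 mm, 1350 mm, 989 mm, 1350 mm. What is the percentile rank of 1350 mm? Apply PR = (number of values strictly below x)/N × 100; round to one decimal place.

N = 7.
Strictly below 1350: 5. Equal to 1350: 2.
PR = 5/7 × 100 = 71.4

71.4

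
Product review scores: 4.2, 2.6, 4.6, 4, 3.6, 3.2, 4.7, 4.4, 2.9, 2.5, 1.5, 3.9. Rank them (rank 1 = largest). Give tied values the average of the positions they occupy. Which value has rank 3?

Sorted (descending): 4.7, 4.6, 4.4, 4.2, 4, 3.9, 3.6, 3.2, 2.9, 2.6, 2.5, 1.5
No ties — each value takes its position as its rank.
Rank 3 → value 4.4.

4.4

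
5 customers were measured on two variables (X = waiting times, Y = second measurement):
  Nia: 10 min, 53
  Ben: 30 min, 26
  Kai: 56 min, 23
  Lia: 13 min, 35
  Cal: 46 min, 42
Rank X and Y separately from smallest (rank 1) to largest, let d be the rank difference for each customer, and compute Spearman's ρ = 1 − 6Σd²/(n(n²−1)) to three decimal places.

Ranks of variable 1: 1, 3, 5, 2, 4
Ranks of variable 2: 5, 2, 1, 3, 4
d = r₁ − r₂: -4, 1, 4, -1, 0
d²: 16, 1, 16, 1, 0; Σd² = 34
ρ = 1 − 6·34/(5·24) = 1 − 204/120 = -0.700

-0.700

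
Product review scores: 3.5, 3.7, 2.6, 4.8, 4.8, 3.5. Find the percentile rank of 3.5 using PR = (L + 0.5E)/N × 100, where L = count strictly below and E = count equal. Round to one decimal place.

N = 6.
Strictly below 3.5: 1. Equal to 3.5: 2.
PR = (1 + 0.5·2)/6 × 100 = 33.3

33.3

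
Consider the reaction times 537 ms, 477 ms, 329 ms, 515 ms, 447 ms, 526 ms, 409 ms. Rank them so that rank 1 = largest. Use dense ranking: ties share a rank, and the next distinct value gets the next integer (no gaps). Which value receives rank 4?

Sorted (descending): 537, 526, 515, 477, 447, 409, 329
No ties — each value takes its position as its rank.
Rank 4 → value 477.

477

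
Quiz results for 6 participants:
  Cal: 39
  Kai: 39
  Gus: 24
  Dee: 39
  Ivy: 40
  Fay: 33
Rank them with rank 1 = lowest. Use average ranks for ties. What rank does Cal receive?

4

Sorted (ascending): 24, 33, 39, 39, 39, 40
The 3 values of 39 occupy positions 3–5 → average rank 4.
Cal has value 39 → rank 4.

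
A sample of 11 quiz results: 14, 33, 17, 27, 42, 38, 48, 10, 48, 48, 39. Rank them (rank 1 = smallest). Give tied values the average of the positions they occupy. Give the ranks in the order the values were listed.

Sorted (ascending): 10, 14, 17, 27, 33, 38, 39, 42, 48, 48, 48
The 3 values of 48 occupy positions 9–11 → average rank 10.

2, 5, 3, 4, 8, 6, 10, 1, 10, 10, 7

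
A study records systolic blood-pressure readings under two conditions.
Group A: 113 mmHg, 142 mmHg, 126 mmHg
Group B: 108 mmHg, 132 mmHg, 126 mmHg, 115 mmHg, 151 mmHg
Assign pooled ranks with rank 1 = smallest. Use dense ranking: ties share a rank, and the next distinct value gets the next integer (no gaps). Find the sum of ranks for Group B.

20

Sorted (ascending): 108, 113, 115, 126, 126, 132, 142, 151
The 2 values of 126 share dense rank 4.
Remaining distinct values take the next consecutive integers.
Group B values → pooled ranks: 108→1, 132→5, 126→4, 115→3, 151→7
Rank sum = 1 + 5 + 4 + 3 + 7 = 20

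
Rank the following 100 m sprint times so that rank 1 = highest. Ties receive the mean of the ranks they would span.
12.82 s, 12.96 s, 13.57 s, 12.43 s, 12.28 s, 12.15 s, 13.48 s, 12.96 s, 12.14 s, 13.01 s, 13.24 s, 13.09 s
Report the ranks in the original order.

Sorted (descending): 13.57, 13.48, 13.24, 13.09, 13.01, 12.96, 12.96, 12.82, 12.43, 12.28, 12.15, 12.14
The 2 values of 12.96 occupy positions 6–7 → average rank (6+7)/2 = 6.5.

8, 6.5, 1, 9, 10, 11, 2, 6.5, 12, 5, 3, 4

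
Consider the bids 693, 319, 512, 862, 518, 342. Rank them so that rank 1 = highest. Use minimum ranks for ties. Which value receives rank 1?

Sorted (descending): 862, 693, 518, 512, 342, 319
No ties — each value takes its position as its rank.
Rank 1 → value 862.

862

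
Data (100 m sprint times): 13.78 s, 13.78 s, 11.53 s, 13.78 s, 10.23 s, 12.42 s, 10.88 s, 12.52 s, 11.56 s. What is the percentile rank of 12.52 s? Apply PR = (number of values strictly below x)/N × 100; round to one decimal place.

N = 9.
Strictly below 12.52: 5. Equal to 12.52: 1.
PR = 5/9 × 100 = 55.6

55.6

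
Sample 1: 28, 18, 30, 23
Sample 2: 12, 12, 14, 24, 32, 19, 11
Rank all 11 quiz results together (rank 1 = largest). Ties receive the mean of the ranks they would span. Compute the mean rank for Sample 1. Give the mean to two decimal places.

4.25

Sorted (descending): 32, 30, 28, 24, 23, 19, 18, 14, 12, 12, 11
The 2 values of 12 occupy positions 9–10 → average rank (9+10)/2 = 9.5.
Sample 1 values → pooled ranks: 28→3, 18→7, 30→2, 23→5
Mean rank = (3 + 7 + 2 + 5) / 4 = 4.25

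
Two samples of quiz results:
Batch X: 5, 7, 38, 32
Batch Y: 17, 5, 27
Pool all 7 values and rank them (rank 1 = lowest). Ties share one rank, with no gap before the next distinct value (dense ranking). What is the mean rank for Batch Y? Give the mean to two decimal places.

2.67

Sorted (ascending): 5, 5, 7, 17, 27, 32, 38
The 2 values of 5 share dense rank 1.
Remaining distinct values take the next consecutive integers.
Batch Y values → pooled ranks: 17→3, 5→1, 27→4
Mean rank = (3 + 1 + 4) / 3 = 2.67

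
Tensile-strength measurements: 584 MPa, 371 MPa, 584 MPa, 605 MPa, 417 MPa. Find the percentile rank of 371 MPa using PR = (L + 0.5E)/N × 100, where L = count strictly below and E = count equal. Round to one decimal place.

N = 5.
Strictly below 371: 0. Equal to 371: 1.
PR = (0 + 0.5·1)/5 × 100 = 10.0

10.0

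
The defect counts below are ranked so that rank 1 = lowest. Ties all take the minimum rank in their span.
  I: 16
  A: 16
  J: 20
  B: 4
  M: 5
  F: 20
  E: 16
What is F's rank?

Sorted (ascending): 4, 5, 16, 16, 16, 20, 20
The 3 values of 16 occupy positions 3–5 → each gets rank 3.
The 2 values of 20 occupy positions 6–7 → each gets rank 6.
F has value 20 → rank 6.

6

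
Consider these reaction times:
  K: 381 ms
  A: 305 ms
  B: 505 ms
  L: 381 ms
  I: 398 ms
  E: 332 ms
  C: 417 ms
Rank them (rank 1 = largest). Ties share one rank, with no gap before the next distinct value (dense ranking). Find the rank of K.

Sorted (descending): 505, 417, 398, 381, 381, 332, 305
The 2 values of 381 share dense rank 4.
Remaining distinct values take the next consecutive integers.
K has value 381 ms → rank 4.

4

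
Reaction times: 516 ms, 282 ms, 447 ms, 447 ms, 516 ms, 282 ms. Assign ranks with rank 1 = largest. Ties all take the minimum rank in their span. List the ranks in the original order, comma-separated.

Sorted (descending): 516, 516, 447, 447, 282, 282
The 2 values of 516 occupy positions 1–2 → each gets rank 1.
The 2 values of 447 occupy positions 3–4 → each gets rank 3.
The 2 values of 282 occupy positions 5–6 → each gets rank 5.

1, 5, 3, 3, 1, 5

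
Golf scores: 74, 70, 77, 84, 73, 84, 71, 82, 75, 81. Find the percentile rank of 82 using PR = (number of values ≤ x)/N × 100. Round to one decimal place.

N = 10.
Strictly below 82: 7. Equal to 82: 1.
PR = 8/10 × 100 = 80.0

80.0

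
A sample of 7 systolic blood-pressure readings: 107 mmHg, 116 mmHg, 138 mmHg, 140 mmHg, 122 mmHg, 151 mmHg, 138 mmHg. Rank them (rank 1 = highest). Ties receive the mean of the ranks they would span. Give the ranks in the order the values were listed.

7, 6, 3.5, 2, 5, 1, 3.5

Sorted (descending): 151, 140, 138, 138, 122, 116, 107
The 2 values of 138 occupy positions 3–4 → average rank (3+4)/2 = 3.5.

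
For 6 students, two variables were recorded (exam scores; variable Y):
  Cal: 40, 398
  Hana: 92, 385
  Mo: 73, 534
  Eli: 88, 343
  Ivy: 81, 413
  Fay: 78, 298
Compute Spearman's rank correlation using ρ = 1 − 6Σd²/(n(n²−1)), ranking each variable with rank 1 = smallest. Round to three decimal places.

Ranks of variable 1: 1, 6, 2, 5, 4, 3
Ranks of variable 2: 4, 3, 6, 2, 5, 1
d = r₁ − r₂: -3, 3, -4, 3, -1, 2
d²: 9, 9, 16, 9, 1, 4; Σd² = 48
ρ = 1 − 6·48/(6·35) = 1 − 288/210 = -0.371

-0.371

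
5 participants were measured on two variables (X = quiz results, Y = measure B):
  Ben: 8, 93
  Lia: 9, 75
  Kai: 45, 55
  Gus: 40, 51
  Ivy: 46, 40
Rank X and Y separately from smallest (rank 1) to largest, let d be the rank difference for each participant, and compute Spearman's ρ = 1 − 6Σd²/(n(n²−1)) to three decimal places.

Ranks of variable 1: 1, 2, 4, 3, 5
Ranks of variable 2: 5, 4, 3, 2, 1
d = r₁ − r₂: -4, -2, 1, 1, 4
d²: 16, 4, 1, 1, 16; Σd² = 38
ρ = 1 − 6·38/(5·24) = 1 − 228/120 = -0.900

-0.900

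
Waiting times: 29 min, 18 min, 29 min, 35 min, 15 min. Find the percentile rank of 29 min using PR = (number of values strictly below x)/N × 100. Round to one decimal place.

N = 5.
Strictly below 29: 2. Equal to 29: 2.
PR = 2/5 × 100 = 40.0

40.0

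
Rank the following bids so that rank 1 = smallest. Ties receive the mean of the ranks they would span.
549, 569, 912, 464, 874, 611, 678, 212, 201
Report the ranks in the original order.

4, 5, 9, 3, 8, 6, 7, 2, 1

Sorted (ascending): 201, 212, 464, 549, 569, 611, 678, 874, 912
No ties — each value takes its position as its rank.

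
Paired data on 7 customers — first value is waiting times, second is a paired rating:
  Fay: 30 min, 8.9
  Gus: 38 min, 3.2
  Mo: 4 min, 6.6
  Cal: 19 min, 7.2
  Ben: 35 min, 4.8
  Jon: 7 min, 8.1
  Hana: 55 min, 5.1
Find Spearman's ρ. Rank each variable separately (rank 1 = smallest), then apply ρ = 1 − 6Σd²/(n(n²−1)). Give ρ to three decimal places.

Ranks of variable 1: 4, 6, 1, 3, 5, 2, 7
Ranks of variable 2: 7, 1, 4, 5, 2, 6, 3
d = r₁ − r₂: -3, 5, -3, -2, 3, -4, 4
d²: 9, 25, 9, 4, 9, 16, 16; Σd² = 88
ρ = 1 − 6·88/(7·48) = 1 − 528/336 = -0.571

-0.571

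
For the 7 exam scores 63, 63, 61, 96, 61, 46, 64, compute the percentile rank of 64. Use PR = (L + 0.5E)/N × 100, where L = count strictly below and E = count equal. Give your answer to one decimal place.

78.6

N = 7.
Strictly below 64: 5. Equal to 64: 1.
PR = (5 + 0.5·1)/7 × 100 = 78.6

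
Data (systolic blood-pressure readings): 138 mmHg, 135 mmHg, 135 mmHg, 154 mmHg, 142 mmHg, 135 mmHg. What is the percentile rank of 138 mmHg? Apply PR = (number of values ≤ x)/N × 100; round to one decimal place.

N = 6.
Strictly below 138: 3. Equal to 138: 1.
PR = 4/6 × 100 = 66.7

66.7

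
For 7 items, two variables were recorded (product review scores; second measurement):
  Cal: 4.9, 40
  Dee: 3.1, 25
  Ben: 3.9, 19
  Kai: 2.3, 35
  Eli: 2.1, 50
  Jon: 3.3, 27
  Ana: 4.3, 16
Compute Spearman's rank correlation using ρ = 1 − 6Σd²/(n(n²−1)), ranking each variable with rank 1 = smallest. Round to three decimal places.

-0.429

Ranks of variable 1: 7, 3, 5, 2, 1, 4, 6
Ranks of variable 2: 6, 3, 2, 5, 7, 4, 1
d = r₁ − r₂: 1, 0, 3, -3, -6, 0, 5
d²: 1, 0, 9, 9, 36, 0, 25; Σd² = 80
ρ = 1 − 6·80/(7·48) = 1 − 480/336 = -0.429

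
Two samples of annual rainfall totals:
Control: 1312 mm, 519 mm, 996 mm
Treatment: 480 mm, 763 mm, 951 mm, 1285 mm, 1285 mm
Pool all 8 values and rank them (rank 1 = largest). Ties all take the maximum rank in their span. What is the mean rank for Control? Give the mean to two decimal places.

4.00

Sorted (descending): 1312, 1285, 1285, 996, 951, 763, 519, 480
The 2 values of 1285 occupy positions 2–3 → each gets rank 3.
Control values → pooled ranks: 1312→1, 519→7, 996→4
Mean rank = (1 + 7 + 4) / 3 = 4.00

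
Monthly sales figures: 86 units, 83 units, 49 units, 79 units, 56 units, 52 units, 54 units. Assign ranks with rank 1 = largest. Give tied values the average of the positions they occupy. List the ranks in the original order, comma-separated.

1, 2, 7, 3, 4, 6, 5

Sorted (descending): 86, 83, 79, 56, 54, 52, 49
No ties — each value takes its position as its rank.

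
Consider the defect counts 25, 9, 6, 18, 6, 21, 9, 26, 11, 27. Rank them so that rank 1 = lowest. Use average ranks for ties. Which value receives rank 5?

Sorted (ascending): 6, 6, 9, 9, 11, 18, 21, 25, 26, 27
The 2 values of 6 occupy positions 1–2 → average rank (1+2)/2 = 1.5.
The 2 values of 9 occupy positions 3–4 → average rank (3+4)/2 = 3.5.
Rank 5 → value 11.

11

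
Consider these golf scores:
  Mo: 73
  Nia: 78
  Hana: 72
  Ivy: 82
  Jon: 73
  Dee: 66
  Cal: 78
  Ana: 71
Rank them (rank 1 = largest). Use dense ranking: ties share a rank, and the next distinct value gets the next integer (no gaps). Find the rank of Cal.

Sorted (descending): 82, 78, 78, 73, 73, 72, 71, 66
The 2 values of 78 share dense rank 2.
The 2 values of 73 share dense rank 3.
Remaining distinct values take the next consecutive integers.
Cal has value 78 → rank 2.

2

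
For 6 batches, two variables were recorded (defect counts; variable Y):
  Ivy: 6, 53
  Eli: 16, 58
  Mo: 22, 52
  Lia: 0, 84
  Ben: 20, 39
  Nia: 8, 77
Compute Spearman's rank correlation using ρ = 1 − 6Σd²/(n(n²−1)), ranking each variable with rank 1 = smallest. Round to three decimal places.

Ranks of variable 1: 2, 4, 6, 1, 5, 3
Ranks of variable 2: 3, 4, 2, 6, 1, 5
d = r₁ − r₂: -1, 0, 4, -5, 4, -2
d²: 1, 0, 16, 25, 16, 4; Σd² = 62
ρ = 1 − 6·62/(6·35) = 1 − 372/210 = -0.771

-0.771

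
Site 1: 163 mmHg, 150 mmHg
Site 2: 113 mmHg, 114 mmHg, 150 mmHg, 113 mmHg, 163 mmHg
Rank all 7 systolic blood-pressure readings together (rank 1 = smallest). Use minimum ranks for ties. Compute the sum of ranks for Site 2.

Sorted (ascending): 113, 113, 114, 150, 150, 163, 163
The 2 values of 113 occupy positions 1–2 → each gets rank 1.
The 2 values of 150 occupy positions 4–5 → each gets rank 4.
The 2 values of 163 occupy positions 6–7 → each gets rank 6.
Site 2 values → pooled ranks: 113→1, 114→3, 150→4, 113→1, 163→6
Rank sum = 1 + 3 + 4 + 1 + 6 = 15

15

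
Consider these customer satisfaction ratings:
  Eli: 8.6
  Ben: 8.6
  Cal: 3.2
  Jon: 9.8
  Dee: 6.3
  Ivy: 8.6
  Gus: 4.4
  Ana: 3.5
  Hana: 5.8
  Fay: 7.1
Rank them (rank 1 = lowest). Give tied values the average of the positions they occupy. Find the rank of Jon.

10

Sorted (ascending): 3.2, 3.5, 4.4, 5.8, 6.3, 7.1, 8.6, 8.6, 8.6, 9.8
The 3 values of 8.6 occupy positions 7–9 → average rank 8.
Jon has value 9.8 → rank 10.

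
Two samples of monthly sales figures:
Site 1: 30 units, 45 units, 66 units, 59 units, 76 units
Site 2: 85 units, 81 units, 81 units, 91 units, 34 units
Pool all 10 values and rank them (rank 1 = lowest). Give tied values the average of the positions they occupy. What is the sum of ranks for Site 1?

19

Sorted (ascending): 30, 34, 45, 59, 66, 76, 81, 81, 85, 91
The 2 values of 81 occupy positions 7–8 → average rank (7+8)/2 = 7.5.
Site 1 values → pooled ranks: 30→1, 45→3, 66→5, 59→4, 76→6
Rank sum = 1 + 3 + 5 + 4 + 6 = 19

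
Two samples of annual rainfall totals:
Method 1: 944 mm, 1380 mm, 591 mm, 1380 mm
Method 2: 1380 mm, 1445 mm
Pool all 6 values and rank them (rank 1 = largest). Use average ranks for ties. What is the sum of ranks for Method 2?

Sorted (descending): 1445, 1380, 1380, 1380, 944, 591
The 3 values of 1380 occupy positions 2–4 → average rank 3.
Method 2 values → pooled ranks: 1380→3, 1445→1
Rank sum = 3 + 1 = 4

4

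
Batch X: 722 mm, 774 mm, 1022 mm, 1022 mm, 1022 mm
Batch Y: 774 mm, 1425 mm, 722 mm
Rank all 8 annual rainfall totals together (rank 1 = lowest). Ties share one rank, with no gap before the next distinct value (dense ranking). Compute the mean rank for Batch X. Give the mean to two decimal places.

2.40

Sorted (ascending): 722, 722, 774, 774, 1022, 1022, 1022, 1425
The 2 values of 722 share dense rank 1.
The 2 values of 774 share dense rank 2.
The 3 values of 1022 share dense rank 3.
Remaining distinct values take the next consecutive integers.
Batch X values → pooled ranks: 722→1, 774→2, 1022→3, 1022→3, 1022→3
Mean rank = (1 + 2 + 3 + 3 + 3) / 5 = 2.40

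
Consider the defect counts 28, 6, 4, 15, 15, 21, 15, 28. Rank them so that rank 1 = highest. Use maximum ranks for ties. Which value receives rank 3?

Sorted (descending): 28, 28, 21, 15, 15, 15, 6, 4
The 2 values of 28 occupy positions 1–2 → each gets rank 2.
The 3 values of 15 occupy positions 4–6 → each gets rank 6.
Rank 3 → value 21.

21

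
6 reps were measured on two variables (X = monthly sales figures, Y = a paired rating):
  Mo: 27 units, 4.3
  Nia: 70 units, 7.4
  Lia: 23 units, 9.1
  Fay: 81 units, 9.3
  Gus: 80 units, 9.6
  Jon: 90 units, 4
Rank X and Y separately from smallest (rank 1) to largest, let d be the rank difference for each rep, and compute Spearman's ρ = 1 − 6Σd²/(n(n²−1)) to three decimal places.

Ranks of variable 1: 2, 3, 1, 5, 4, 6
Ranks of variable 2: 2, 3, 4, 5, 6, 1
d = r₁ − r₂: 0, 0, -3, 0, -2, 5
d²: 0, 0, 9, 0, 4, 25; Σd² = 38
ρ = 1 − 6·38/(6·35) = 1 − 228/210 = -0.086

-0.086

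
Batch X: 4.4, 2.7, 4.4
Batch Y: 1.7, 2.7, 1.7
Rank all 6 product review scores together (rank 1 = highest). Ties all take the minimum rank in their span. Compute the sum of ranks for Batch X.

Sorted (descending): 4.4, 4.4, 2.7, 2.7, 1.7, 1.7
The 2 values of 4.4 occupy positions 1–2 → each gets rank 1.
The 2 values of 2.7 occupy positions 3–4 → each gets rank 3.
The 2 values of 1.7 occupy positions 5–6 → each gets rank 5.
Batch X values → pooled ranks: 4.4→1, 2.7→3, 4.4→1
Rank sum = 1 + 3 + 1 = 5

5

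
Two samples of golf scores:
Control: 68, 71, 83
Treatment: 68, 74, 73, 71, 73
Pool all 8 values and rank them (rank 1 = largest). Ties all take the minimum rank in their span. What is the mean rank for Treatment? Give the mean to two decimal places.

4.00

Sorted (descending): 83, 74, 73, 73, 71, 71, 68, 68
The 2 values of 73 occupy positions 3–4 → each gets rank 3.
The 2 values of 71 occupy positions 5–6 → each gets rank 5.
The 2 values of 68 occupy positions 7–8 → each gets rank 7.
Treatment values → pooled ranks: 68→7, 74→2, 73→3, 71→5, 73→3
Mean rank = (7 + 2 + 3 + 5 + 3) / 5 = 4.00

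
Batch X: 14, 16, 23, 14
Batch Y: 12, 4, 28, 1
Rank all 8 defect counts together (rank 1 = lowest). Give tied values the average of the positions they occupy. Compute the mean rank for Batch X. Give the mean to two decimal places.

5.50

Sorted (ascending): 1, 4, 12, 14, 14, 16, 23, 28
The 2 values of 14 occupy positions 4–5 → average rank (4+5)/2 = 4.5.
Batch X values → pooled ranks: 14→4.5, 16→6, 23→7, 14→4.5
Mean rank = (4.5 + 6 + 7 + 4.5) / 4 = 5.50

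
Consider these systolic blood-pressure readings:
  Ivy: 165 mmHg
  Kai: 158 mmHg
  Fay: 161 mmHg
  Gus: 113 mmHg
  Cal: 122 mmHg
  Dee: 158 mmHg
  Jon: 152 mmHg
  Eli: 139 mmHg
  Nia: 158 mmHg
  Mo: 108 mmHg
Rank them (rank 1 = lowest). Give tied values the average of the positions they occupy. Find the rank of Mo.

1

Sorted (ascending): 108, 113, 122, 139, 152, 158, 158, 158, 161, 165
The 3 values of 158 occupy positions 6–8 → average rank 7.
Mo has value 108 mmHg → rank 1.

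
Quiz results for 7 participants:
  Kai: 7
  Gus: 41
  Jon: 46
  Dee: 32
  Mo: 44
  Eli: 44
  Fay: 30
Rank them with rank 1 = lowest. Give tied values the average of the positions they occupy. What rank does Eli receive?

Sorted (ascending): 7, 30, 32, 41, 44, 44, 46
The 2 values of 44 occupy positions 5–6 → average rank (5+6)/2 = 5.5.
Eli has value 44 → rank 5.5.

5.5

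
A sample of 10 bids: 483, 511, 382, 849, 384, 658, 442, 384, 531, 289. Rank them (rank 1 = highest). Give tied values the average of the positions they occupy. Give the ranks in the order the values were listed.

Sorted (descending): 849, 658, 531, 511, 483, 442, 384, 384, 382, 289
The 2 values of 384 occupy positions 7–8 → average rank (7+8)/2 = 7.5.

5, 4, 9, 1, 7.5, 2, 6, 7.5, 3, 10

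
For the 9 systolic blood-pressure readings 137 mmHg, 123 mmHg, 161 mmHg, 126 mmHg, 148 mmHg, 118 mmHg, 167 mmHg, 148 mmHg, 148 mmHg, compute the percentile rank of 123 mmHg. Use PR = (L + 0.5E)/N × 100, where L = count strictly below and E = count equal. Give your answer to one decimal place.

16.7

N = 9.
Strictly below 123: 1. Equal to 123: 1.
PR = (1 + 0.5·1)/9 × 100 = 16.7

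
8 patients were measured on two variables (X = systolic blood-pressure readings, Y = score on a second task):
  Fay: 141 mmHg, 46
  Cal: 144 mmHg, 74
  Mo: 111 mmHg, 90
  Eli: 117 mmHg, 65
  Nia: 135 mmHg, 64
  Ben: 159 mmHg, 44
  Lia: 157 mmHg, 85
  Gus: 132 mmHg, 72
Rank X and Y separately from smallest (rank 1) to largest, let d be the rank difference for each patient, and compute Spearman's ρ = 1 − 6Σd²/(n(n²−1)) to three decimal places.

Ranks of variable 1: 5, 6, 1, 2, 4, 8, 7, 3
Ranks of variable 2: 2, 6, 8, 4, 3, 1, 7, 5
d = r₁ − r₂: 3, 0, -7, -2, 1, 7, 0, -2
d²: 9, 0, 49, 4, 1, 49, 0, 4; Σd² = 116
ρ = 1 − 6·116/(8·63) = 1 − 696/504 = -0.381

-0.381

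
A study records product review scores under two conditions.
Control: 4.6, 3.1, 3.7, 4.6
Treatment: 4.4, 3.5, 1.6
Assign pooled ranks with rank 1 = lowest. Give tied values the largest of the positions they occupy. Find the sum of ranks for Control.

Sorted (ascending): 1.6, 3.1, 3.5, 3.7, 4.4, 4.6, 4.6
The 2 values of 4.6 occupy positions 6–7 → each gets rank 7.
Control values → pooled ranks: 4.6→7, 3.1→2, 3.7→4, 4.6→7
Rank sum = 7 + 2 + 4 + 7 = 20

20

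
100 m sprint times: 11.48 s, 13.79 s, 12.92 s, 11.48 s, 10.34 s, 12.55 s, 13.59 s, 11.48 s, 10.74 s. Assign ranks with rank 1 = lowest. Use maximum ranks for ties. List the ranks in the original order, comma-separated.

Sorted (ascending): 10.34, 10.74, 11.48, 11.48, 11.48, 12.55, 12.92, 13.59, 13.79
The 3 values of 11.48 occupy positions 3–5 → each gets rank 5.

5, 9, 7, 5, 1, 6, 8, 5, 2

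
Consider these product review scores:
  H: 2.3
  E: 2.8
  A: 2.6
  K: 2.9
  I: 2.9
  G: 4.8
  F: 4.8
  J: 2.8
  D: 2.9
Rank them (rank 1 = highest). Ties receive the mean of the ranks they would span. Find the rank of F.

1.5

Sorted (descending): 4.8, 4.8, 2.9, 2.9, 2.9, 2.8, 2.8, 2.6, 2.3
The 2 values of 4.8 occupy positions 1–2 → average rank (1+2)/2 = 1.5.
The 3 values of 2.9 occupy positions 3–5 → average rank 4.
The 2 values of 2.8 occupy positions 6–7 → average rank (6+7)/2 = 6.5.
F has value 4.8 → rank 1.5.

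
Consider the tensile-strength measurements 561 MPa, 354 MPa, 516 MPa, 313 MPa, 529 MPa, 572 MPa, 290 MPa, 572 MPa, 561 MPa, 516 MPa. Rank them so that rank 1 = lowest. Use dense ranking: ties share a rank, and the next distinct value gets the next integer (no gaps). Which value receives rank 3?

354

Sorted (ascending): 290, 313, 354, 516, 516, 529, 561, 561, 572, 572
The 2 values of 516 share dense rank 4.
The 2 values of 561 share dense rank 6.
The 2 values of 572 share dense rank 7.
Remaining distinct values take the next consecutive integers.
Rank 3 → value 354.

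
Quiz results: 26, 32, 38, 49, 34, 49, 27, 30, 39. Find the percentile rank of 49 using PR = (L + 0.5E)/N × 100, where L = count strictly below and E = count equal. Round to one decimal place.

N = 9.
Strictly below 49: 7. Equal to 49: 2.
PR = (7 + 0.5·2)/9 × 100 = 88.9

88.9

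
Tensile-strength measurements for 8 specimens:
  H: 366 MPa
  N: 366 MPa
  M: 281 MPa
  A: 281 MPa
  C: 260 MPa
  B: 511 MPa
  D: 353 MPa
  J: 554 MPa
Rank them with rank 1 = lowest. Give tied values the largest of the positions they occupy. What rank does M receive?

Sorted (ascending): 260, 281, 281, 353, 366, 366, 511, 554
The 2 values of 281 occupy positions 2–3 → each gets rank 3.
The 2 values of 366 occupy positions 5–6 → each gets rank 6.
M has value 281 MPa → rank 3.

3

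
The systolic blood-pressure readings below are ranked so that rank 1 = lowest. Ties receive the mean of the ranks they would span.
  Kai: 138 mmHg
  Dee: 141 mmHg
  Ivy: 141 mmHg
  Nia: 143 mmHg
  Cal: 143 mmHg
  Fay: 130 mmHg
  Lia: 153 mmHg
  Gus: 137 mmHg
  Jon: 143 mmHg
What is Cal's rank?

Sorted (ascending): 130, 137, 138, 141, 141, 143, 143, 143, 153
The 2 values of 141 occupy positions 4–5 → average rank (4+5)/2 = 4.5.
The 3 values of 143 occupy positions 6–8 → average rank 7.
Cal has value 143 mmHg → rank 7.

7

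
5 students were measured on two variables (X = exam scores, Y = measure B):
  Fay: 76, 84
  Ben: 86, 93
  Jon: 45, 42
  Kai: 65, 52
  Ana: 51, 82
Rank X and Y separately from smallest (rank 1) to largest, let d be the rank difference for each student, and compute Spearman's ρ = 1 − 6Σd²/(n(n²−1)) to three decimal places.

0.900

Ranks of variable 1: 4, 5, 1, 3, 2
Ranks of variable 2: 4, 5, 1, 2, 3
d = r₁ − r₂: 0, 0, 0, 1, -1
d²: 0, 0, 0, 1, 1; Σd² = 2
ρ = 1 − 6·2/(5·24) = 1 − 12/120 = 0.900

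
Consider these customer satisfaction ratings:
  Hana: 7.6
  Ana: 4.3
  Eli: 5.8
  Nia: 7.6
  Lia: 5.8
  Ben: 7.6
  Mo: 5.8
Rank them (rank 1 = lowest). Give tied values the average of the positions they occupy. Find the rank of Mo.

Sorted (ascending): 4.3, 5.8, 5.8, 5.8, 7.6, 7.6, 7.6
The 3 values of 5.8 occupy positions 2–4 → average rank 3.
The 3 values of 7.6 occupy positions 5–7 → average rank 6.
Mo has value 5.8 → rank 3.

3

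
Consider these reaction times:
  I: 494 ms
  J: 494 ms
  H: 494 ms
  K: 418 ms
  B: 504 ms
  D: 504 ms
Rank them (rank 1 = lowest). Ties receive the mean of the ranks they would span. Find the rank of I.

3

Sorted (ascending): 418, 494, 494, 494, 504, 504
The 3 values of 494 occupy positions 2–4 → average rank 3.
The 2 values of 504 occupy positions 5–6 → average rank (5+6)/2 = 5.5.
I has value 494 ms → rank 3.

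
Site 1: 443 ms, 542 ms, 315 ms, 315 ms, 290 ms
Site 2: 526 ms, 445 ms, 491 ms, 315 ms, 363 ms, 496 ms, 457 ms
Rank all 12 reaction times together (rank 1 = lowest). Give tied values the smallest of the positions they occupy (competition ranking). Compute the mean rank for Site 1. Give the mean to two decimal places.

Sorted (ascending): 290, 315, 315, 315, 363, 443, 445, 457, 491, 496, 526, 542
The 3 values of 315 occupy positions 2–4 → each gets rank 2.
Site 1 values → pooled ranks: 443→6, 542→12, 315→2, 315→2, 290→1
Mean rank = (6 + 12 + 2 + 2 + 1) / 5 = 4.60

4.60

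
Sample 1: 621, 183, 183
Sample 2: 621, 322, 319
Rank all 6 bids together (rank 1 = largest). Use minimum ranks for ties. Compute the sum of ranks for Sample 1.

11

Sorted (descending): 621, 621, 322, 319, 183, 183
The 2 values of 621 occupy positions 1–2 → each gets rank 1.
The 2 values of 183 occupy positions 5–6 → each gets rank 5.
Sample 1 values → pooled ranks: 621→1, 183→5, 183→5
Rank sum = 1 + 5 + 5 = 11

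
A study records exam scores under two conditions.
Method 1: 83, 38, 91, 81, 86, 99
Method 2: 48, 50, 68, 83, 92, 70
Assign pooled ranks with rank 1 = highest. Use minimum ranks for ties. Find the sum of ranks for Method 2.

Sorted (descending): 99, 92, 91, 86, 83, 83, 81, 70, 68, 50, 48, 38
The 2 values of 83 occupy positions 5–6 → each gets rank 5.
Method 2 values → pooled ranks: 48→11, 50→10, 68→9, 83→5, 92→2, 70→8
Rank sum = 11 + 10 + 9 + 5 + 2 + 8 = 45

45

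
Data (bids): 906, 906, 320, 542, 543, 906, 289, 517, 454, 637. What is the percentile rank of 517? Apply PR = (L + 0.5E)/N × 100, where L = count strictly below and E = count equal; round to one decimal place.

N = 10.
Strictly below 517: 3. Equal to 517: 1.
PR = (3 + 0.5·1)/10 × 100 = 35.0

35.0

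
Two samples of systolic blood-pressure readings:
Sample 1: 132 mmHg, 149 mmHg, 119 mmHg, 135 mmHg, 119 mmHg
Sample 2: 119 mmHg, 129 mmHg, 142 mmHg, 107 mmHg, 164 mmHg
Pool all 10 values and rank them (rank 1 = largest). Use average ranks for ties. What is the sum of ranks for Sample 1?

Sorted (descending): 164, 149, 142, 135, 132, 129, 119, 119, 119, 107
The 3 values of 119 occupy positions 7–9 → average rank 8.
Sample 1 values → pooled ranks: 132→5, 149→2, 119→8, 135→4, 119→8
Rank sum = 5 + 2 + 8 + 4 + 8 = 27

27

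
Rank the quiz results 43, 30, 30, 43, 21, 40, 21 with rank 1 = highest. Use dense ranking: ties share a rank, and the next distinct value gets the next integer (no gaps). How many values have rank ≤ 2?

Sorted (descending): 43, 43, 40, 30, 30, 21, 21
The 2 values of 43 share dense rank 1.
The 2 values of 30 share dense rank 3.
The 2 values of 21 share dense rank 4.
Remaining distinct values take the next consecutive integers.
Ranks ≤ 2: {1, 1, 2} → 3 values.

3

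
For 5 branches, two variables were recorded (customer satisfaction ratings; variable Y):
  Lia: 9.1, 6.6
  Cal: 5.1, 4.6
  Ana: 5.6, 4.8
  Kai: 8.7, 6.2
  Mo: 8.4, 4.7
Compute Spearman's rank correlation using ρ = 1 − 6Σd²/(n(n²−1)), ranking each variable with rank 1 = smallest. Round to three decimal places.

Ranks of variable 1: 5, 1, 2, 4, 3
Ranks of variable 2: 5, 1, 3, 4, 2
d = r₁ − r₂: 0, 0, -1, 0, 1
d²: 0, 0, 1, 0, 1; Σd² = 2
ρ = 1 − 6·2/(5·24) = 1 − 12/120 = 0.900

0.900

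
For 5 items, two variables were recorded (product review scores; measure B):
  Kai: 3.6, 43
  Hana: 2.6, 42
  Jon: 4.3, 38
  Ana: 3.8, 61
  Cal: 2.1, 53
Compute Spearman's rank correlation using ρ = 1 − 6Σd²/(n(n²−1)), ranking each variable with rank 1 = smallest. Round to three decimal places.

-0.300

Ranks of variable 1: 3, 2, 5, 4, 1
Ranks of variable 2: 3, 2, 1, 5, 4
d = r₁ − r₂: 0, 0, 4, -1, -3
d²: 0, 0, 16, 1, 9; Σd² = 26
ρ = 1 − 6·26/(5·24) = 1 − 156/120 = -0.300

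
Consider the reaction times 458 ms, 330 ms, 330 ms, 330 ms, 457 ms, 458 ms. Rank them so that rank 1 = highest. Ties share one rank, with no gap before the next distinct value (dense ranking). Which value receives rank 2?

Sorted (descending): 458, 458, 457, 330, 330, 330
The 2 values of 458 share dense rank 1.
The 3 values of 330 share dense rank 3.
Remaining distinct values take the next consecutive integers.
Rank 2 → value 457.

457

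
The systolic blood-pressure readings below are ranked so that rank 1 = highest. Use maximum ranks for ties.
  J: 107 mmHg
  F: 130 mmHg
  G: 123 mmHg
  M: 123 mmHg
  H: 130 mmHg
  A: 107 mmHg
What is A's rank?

Sorted (descending): 130, 130, 123, 123, 107, 107
The 2 values of 130 occupy positions 1–2 → each gets rank 2.
The 2 values of 123 occupy positions 3–4 → each gets rank 4.
The 2 values of 107 occupy positions 5–6 → each gets rank 6.
A has value 107 mmHg → rank 6.

6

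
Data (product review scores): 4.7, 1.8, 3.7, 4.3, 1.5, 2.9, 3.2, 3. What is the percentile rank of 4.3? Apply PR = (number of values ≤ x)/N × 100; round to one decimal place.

N = 8.
Strictly below 4.3: 6. Equal to 4.3: 1.
PR = 7/8 × 100 = 87.5

87.5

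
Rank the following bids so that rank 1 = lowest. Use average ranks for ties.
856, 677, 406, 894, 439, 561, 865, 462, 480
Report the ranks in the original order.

7, 6, 1, 9, 2, 5, 8, 3, 4

Sorted (ascending): 406, 439, 462, 480, 561, 677, 856, 865, 894
No ties — each value takes its position as its rank.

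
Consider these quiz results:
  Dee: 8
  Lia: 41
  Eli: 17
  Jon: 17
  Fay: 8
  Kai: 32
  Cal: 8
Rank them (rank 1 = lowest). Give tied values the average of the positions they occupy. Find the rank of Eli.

Sorted (ascending): 8, 8, 8, 17, 17, 32, 41
The 3 values of 8 occupy positions 1–3 → average rank 2.
The 2 values of 17 occupy positions 4–5 → average rank (4+5)/2 = 4.5.
Eli has value 17 → rank 4.5.

4.5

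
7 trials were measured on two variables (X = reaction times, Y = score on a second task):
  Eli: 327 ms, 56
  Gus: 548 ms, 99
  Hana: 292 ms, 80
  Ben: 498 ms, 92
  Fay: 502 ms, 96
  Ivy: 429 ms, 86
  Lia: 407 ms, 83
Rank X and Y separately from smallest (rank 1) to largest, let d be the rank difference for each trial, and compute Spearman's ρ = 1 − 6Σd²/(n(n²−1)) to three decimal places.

Ranks of variable 1: 2, 7, 1, 5, 6, 4, 3
Ranks of variable 2: 1, 7, 2, 5, 6, 4, 3
d = r₁ − r₂: 1, 0, -1, 0, 0, 0, 0
d²: 1, 0, 1, 0, 0, 0, 0; Σd² = 2
ρ = 1 − 6·2/(7·48) = 1 − 12/336 = 0.964

0.964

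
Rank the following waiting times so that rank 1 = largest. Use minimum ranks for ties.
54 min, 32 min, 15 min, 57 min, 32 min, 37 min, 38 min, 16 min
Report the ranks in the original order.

Sorted (descending): 57, 54, 38, 37, 32, 32, 16, 15
The 2 values of 32 occupy positions 5–6 → each gets rank 5.

2, 5, 8, 1, 5, 4, 3, 7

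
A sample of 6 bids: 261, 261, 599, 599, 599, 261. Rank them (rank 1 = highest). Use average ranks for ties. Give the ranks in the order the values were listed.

5, 5, 2, 2, 2, 5

Sorted (descending): 599, 599, 599, 261, 261, 261
The 3 values of 599 occupy positions 1–3 → average rank 2.
The 3 values of 261 occupy positions 4–6 → average rank 5.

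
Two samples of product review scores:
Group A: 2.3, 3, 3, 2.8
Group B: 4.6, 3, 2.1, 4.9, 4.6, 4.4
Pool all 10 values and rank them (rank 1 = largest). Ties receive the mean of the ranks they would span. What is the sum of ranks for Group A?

Sorted (descending): 4.9, 4.6, 4.6, 4.4, 3, 3, 3, 2.8, 2.3, 2.1
The 2 values of 4.6 occupy positions 2–3 → average rank (2+3)/2 = 2.5.
The 3 values of 3 occupy positions 5–7 → average rank 6.
Group A values → pooled ranks: 2.3→9, 3→6, 3→6, 2.8→8
Rank sum = 9 + 6 + 6 + 8 = 29

29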